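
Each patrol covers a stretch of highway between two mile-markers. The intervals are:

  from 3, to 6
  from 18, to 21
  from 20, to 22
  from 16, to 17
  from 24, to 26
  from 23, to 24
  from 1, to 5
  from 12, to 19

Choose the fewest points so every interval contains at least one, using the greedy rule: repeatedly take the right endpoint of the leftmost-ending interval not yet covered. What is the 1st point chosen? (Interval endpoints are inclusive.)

Process intervals by earliest right end; each time one isn't hit yet, stab at its right endpoint.
Sorted: [1,5] [3,6] [16,17] [12,19] [18,21] [20,22] [23,24] [24,26]
{[1,5],[3,6]} hit by 5; {[16,17],[12,19]} hit by 17; {[18,21],[20,22]} hit by 21; {[23,24],[24,26]} hit by 24.
Points: 5, 17, 21, 24 (4 total).

5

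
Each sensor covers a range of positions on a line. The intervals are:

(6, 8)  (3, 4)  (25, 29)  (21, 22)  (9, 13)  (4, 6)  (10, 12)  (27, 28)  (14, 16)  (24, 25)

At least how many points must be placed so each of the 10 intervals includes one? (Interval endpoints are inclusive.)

Sorted: [3,4] [4,6] [6,8] [10,12] [9,13] [14,16] [21,22] [24,25] [27,28] [25,29]
{[3,4],[4,6]} hit by 4; {[6,8]} hit by 8; {[10,12],[9,13]} hit by 12; {[14,16]} hit by 16; {[21,22]} hit by 22; {[24,25]} hit by 25; {[27,28],[25,29]} hit by 28.
Points: 4, 8, 12, 16, 22, 25, 28 (7 total).

7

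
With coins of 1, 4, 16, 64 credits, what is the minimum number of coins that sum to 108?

108 − 1×64→44 − 2×16→12 − 3×4→0
Total coins = 1 + 2 + 3 = 6

6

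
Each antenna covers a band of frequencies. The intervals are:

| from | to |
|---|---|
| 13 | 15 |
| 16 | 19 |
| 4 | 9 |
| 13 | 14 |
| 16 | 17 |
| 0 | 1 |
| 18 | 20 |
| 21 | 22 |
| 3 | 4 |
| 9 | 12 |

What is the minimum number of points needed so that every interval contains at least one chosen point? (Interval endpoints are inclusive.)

7

Sorted: [0,1] [3,4] [4,9] [9,12] [13,14] [13,15] [16,17] [16,19] [18,20] [21,22]
{[0,1]} hit by 1; {[3,4],[4,9]} hit by 4; {[9,12]} hit by 12; {[13,14],[13,15]} hit by 14; {[16,17],[16,19]} hit by 17; {[18,20]} hit by 20; {[21,22]} hit by 22.
Points: 1, 4, 12, 14, 17, 20, 22 (7 total).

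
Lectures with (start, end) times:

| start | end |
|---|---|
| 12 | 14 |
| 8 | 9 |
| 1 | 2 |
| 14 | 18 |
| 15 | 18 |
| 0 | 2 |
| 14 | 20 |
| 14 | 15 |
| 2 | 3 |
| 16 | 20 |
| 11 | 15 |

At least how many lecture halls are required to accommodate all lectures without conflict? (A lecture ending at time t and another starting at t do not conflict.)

4

starts: [0, 1, 2, 8, 11, 12, 14, 14, 14, 15, 16]
ends:   [2, 2, 3, 9, 14, 15, 15, 18, 18, 20, 20]
s0→1 s1→2 e2→1 e2→0 s2→1 e3→0 s8→1 e9→0 s11→1 s12→2 e14→1 s14→2 s14→3 s14→4  — peak 4.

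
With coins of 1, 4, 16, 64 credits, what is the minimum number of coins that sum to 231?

9

Use the largest denomination that fits, subtract, and repeat.
231 − 3×64→39 − 2×16→7 − 1×4→3 − 3×1→0
Total coins = 3 + 2 + 1 + 3 = 9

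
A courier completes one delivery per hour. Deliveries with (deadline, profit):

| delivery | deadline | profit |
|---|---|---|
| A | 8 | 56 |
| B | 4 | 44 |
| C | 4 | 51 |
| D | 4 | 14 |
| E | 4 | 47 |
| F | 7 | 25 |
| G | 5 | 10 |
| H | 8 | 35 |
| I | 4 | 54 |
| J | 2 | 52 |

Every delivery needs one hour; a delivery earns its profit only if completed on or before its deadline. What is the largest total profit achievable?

330

By profit: A(d8,56), I(d4,54), J(d2,52), C(d4,51), E(d4,47), B(d4,44), H(d8,35), F(d7,25), D(d4,14), G(d5,10)
A→slot 8; I→slot 4; J→slot 2; C→slot 3; E→slot 1; B skipped; H→slot 7; F→slot 6; D skipped; G→slot 5.
Profit = 47 + 52 + 51 + 54 + 10 + 25 + 35 + 56 = 330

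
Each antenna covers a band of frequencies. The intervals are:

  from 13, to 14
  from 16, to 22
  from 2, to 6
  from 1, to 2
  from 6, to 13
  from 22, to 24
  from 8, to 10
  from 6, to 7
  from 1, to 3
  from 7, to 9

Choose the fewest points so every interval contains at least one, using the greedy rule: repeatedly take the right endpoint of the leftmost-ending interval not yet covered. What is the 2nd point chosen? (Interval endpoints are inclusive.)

7

Sorted: [1,2] [1,3] [2,6] [6,7] [7,9] [8,10] [6,13] [13,14] [16,22] [22,24]
{[1,2],[1,3],[2,6]} hit by 2; {[6,7],[7,9]} hit by 7; {[8,10],[6,13]} hit by 10; {[13,14]} hit by 14; {[16,22],[22,24]} hit by 22.
Points: 2, 7, 10, 14, 22 (5 total).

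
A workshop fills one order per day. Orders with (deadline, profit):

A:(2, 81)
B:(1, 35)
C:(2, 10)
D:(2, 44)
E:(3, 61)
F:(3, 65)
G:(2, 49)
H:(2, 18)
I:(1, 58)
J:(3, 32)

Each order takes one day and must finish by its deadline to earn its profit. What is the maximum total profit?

By profit: A(d2,81), F(d3,65), E(d3,61), I(d1,58), G(d2,49), D(d2,44), B(d1,35), J(d3,32), H(d2,18), C(d2,10)
A→slot 2; F→slot 3; E→slot 1; I skipped; G skipped; D skipped; B skipped; J skipped; H skipped; C skipped.
Profit = 61 + 81 + 65 = 207

207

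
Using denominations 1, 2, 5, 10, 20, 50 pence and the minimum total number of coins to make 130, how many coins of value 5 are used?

0

130 = 2×50 + 1×20 + 1×10
Count of 5: 0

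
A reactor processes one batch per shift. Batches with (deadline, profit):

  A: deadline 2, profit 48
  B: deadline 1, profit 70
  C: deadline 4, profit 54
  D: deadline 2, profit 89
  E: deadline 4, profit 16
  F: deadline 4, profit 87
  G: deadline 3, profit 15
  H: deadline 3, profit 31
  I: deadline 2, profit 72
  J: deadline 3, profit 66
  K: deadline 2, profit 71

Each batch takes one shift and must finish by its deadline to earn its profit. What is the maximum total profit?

Take jobs in profit order; each goes to the latest open slot no later than its deadline.
Profit order: D=89 F=87 I=72 K=71 B=70 J=66 C=54 A=48 H=31 E=16 G=15
Assign: D→slot 2, F→slot 4, I→slot 1, K skipped, B skipped, J→slot 3, C skipped, A skipped, H skipped, E skipped, G skipped.
Slots: [1:I] [2:D] [3:J] [4:F]
Profit = 72 + 89 + 66 + 87 = 314

314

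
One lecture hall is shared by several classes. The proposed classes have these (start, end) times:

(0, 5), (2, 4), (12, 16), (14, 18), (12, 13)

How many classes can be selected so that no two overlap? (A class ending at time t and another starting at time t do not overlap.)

3

Sort by end time and greedily take each interval whose start is ≥ the last chosen end.
Sorted by end: (2,4)  (0,5)  (12,13)  (12,16)  (14,18)
take (2,4); take (12,13); take (14,18).
Selected 3 classes.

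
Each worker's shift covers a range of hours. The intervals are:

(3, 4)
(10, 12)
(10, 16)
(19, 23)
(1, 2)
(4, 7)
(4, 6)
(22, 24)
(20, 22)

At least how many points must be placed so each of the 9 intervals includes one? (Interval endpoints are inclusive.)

4

Process intervals by earliest right end; each time one isn't hit yet, stab at its right endpoint.
Sorted: [1,2] [3,4] [4,6] [4,7] [10,12] [10,16] [20,22] [19,23] [22,24]
{[1,2]} hit by 2; {[3,4],[4,6],[4,7]} hit by 4; {[10,12],[10,16]} hit by 12; {[20,22],[19,23],[22,24]} hit by 22.
Points: 2, 4, 12, 22 (4 total).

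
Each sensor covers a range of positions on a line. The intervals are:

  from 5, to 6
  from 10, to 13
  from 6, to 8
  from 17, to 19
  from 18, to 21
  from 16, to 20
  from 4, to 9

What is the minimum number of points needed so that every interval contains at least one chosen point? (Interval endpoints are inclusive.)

3

By right end: [5,6]  [6,8]  [4,9]  [10,13]  [17,19]  [16,20]  [18,21]
[5,6] uncovered → point at 6; [10,13] uncovered → point at 13; [17,19] uncovered → point at 19.
Points: 6, 13, 19 (3 total).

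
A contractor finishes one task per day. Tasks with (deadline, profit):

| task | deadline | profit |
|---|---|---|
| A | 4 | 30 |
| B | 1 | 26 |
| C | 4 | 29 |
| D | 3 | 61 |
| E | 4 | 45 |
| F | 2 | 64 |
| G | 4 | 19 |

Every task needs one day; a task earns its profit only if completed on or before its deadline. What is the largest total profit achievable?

Take jobs in profit order; each goes to the latest open slot no later than its deadline.
By profit: F(d2,64), D(d3,61), E(d4,45), A(d4,30), C(d4,29), B(d1,26), G(d4,19)
F→slot 2; D→slot 3; E→slot 4; A→slot 1; C skipped; B skipped; G skipped.
Profit = 30 + 64 + 61 + 45 = 200

200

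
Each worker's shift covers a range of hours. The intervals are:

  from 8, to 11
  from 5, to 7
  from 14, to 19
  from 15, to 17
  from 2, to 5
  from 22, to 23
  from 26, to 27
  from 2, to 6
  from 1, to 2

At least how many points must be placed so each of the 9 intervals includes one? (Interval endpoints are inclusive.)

Sort by right endpoint; whenever an interval is uncovered, place a point at its right end.
Sorted: [1,2] [2,5] [2,6] [5,7] [8,11] [15,17] [14,19] [22,23] [26,27]
{[1,2],[2,5],[2,6]} hit by 2; {[5,7]} hit by 7; {[8,11]} hit by 11; {[15,17],[14,19]} hit by 17; {[22,23]} hit by 23; {[26,27]} hit by 27.
Points: 2, 7, 11, 17, 23, 27 (6 total).

6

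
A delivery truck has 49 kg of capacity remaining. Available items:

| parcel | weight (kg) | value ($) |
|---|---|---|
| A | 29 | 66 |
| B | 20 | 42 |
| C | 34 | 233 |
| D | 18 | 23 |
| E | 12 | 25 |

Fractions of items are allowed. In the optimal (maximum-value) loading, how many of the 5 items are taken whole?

Sort by value per unit weight and fill in that order.
Ratios (sorted): C 6.85, A 2.28, B 2.10, E 2.08, D 1.28
take C (34 @ 233); take 15/29 of A → 34.14. Capacity used 49/49.
1 item(s) taken whole; one partial (take 15/29 of A).

1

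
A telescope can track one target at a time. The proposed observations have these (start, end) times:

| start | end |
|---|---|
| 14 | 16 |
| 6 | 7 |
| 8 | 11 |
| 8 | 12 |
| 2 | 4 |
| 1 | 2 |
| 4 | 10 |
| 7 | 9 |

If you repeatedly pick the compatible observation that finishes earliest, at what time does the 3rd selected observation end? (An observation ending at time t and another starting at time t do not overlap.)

Sort by end time and greedily take each interval whose start is ≥ the last chosen end.
By end time: (1,2), (2,4), (6,7), (7,9), (4,10), (8,11), (8,12), (14,16).
Pick (1,2); next start ≥ 2 → (2,4); next start ≥ 4 → (6,7); next start ≥ 7 → (7,9); next start ≥ 9 → (14,16).
Selected: (1,2) (2,4) (6,7) (7,9) (14,16)

7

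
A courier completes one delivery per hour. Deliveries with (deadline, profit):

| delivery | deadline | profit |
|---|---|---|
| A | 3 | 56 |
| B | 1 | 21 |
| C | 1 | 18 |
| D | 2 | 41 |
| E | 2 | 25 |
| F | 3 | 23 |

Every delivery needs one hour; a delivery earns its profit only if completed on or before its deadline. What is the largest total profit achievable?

Sort by profit descending; place each in the latest free slot ≤ its deadline.
By profit: A(d3,56), D(d2,41), E(d2,25), F(d3,23), B(d1,21), C(d1,18)
A→slot 3; D→slot 2; E→slot 1; F skipped; B skipped; C skipped.
Profit = 25 + 41 + 56 = 122

122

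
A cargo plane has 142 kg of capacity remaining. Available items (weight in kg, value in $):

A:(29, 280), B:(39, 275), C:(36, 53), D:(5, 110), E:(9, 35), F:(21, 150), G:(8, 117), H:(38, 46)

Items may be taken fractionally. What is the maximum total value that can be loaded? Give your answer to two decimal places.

Greedy by value/weight ratio, highest first.
Order: D (110/5=22.00) > G (117/8=14.62) > A (280/29=9.66) > F (150/21=7.14) > B (275/39=7.05) > E (35/9=3.89) > C (53/36=1.47) > H (46/38=1.21)
Fill: take D (5 @ 110) → take G (8 @ 117) → take A (29 @ 280) → take F (21 @ 150) → take B (39 @ 275) → take E (9 @ 35) → take 31/36 of C → 45.64; 142/142 used.
Total value = 1012.64

1012.64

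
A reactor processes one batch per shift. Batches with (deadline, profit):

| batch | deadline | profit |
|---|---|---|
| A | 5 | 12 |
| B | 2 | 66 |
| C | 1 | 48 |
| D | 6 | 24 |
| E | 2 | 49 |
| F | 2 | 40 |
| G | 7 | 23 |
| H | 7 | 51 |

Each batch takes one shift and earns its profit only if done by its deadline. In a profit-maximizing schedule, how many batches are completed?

6

Take jobs in profit order; each goes to the latest open slot no later than its deadline.
By profit: B(d2,66), H(d7,51), E(d2,49), C(d1,48), F(d2,40), D(d6,24), G(d7,23), A(d5,12)
B→slot 2; H→slot 7; E→slot 1; C skipped; F skipped; D→slot 6; G→slot 5; A→slot 4.
6 of 8 scheduled.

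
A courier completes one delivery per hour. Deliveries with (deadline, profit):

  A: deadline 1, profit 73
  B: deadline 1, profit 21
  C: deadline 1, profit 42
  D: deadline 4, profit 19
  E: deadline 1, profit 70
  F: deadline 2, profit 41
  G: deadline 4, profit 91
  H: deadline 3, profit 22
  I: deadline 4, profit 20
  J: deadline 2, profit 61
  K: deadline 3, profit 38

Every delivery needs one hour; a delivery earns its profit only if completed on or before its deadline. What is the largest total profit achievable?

263

Sort by profit descending; place each in the latest free slot ≤ its deadline.
By profit: G(d4,91), A(d1,73), E(d1,70), J(d2,61), C(d1,42), F(d2,41), K(d3,38), H(d3,22), B(d1,21), I(d4,20), D(d4,19)
G→slot 4; A→slot 1; E skipped; J→slot 2; C skipped; F skipped; K→slot 3; H skipped; B skipped; I skipped; D skipped.
Profit = 73 + 61 + 38 + 91 = 263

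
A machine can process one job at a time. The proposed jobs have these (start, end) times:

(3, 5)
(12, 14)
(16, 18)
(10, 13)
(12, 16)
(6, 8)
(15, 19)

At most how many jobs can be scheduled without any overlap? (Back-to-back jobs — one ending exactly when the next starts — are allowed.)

4

Sorted by end: (3,5)  (6,8)  (10,13)  (12,14)  (12,16)  (16,18)  (15,19)
take (3,5); take (6,8); take (10,13); skip (12,16); take (16,18); skip (15,19).
Selected 4 jobs.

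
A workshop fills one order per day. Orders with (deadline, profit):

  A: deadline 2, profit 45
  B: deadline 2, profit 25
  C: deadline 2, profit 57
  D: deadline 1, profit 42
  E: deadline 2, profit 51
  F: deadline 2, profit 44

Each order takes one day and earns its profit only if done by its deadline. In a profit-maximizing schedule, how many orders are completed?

2

Profit order: C=57 E=51 A=45 F=44 D=42 B=25
Assign: C→slot 2, E→slot 1, A skipped, F skipped, D skipped, B skipped.
Slots: [1:E] [2:C]
2 of 6 scheduled.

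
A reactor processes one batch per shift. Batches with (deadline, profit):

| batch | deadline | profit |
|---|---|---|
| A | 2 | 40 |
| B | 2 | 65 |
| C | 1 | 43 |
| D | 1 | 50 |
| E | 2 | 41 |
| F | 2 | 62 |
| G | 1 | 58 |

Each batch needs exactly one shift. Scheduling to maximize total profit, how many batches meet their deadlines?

By profit: B(d2,65), F(d2,62), G(d1,58), D(d1,50), C(d1,43), E(d2,41), A(d2,40)
B→slot 2; F→slot 1; G skipped; D skipped; C skipped; E skipped; A skipped.
2 of 7 scheduled.

2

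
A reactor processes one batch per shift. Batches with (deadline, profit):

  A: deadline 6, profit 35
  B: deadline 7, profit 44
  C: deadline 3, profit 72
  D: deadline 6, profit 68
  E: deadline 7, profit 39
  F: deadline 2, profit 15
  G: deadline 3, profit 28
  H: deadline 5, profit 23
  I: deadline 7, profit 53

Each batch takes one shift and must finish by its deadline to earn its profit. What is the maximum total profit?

339

Take jobs in profit order; each goes to the latest open slot no later than its deadline.
Profit order: C=72 D=68 I=53 B=44 E=39 A=35 G=28 H=23 F=15
Assign: C→slot 3, D→slot 6, I→slot 7, B→slot 5, E→slot 4, A→slot 2, G→slot 1, H skipped, F skipped.
Slots: [1:G] [2:A] [3:C] [4:E] [5:B] [6:D] [7:I]
Profit = 28 + 35 + 72 + 39 + 44 + 68 + 53 = 339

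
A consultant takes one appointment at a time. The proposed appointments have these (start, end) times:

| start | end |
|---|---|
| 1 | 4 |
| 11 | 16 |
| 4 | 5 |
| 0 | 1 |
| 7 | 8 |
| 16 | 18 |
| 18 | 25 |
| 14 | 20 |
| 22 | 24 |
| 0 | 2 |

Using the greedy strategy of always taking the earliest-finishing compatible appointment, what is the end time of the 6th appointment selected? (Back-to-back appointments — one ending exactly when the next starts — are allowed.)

Order by finish time; keep every interval that doesn't clash with the previous kept one.
By end time: (0,1), (0,2), (1,4), (4,5), (7,8), (11,16), (16,18), (14,20), (22,24), (18,25).
Pick (0,1); next start ≥ 1 → (1,4); next start ≥ 4 → (4,5); next start ≥ 5 → (7,8); next start ≥ 8 → (11,16); next start ≥ 16 → (16,18); next start ≥ 18 → (22,24).
Selected: (0,1) (1,4) (4,5) (7,8) (11,16) (16,18) (22,24)

18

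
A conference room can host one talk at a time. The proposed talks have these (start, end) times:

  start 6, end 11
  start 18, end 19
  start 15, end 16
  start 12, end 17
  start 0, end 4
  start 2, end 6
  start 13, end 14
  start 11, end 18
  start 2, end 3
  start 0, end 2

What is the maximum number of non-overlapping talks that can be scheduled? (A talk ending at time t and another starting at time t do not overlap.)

Greedy by earliest finish: after sorting by end time, pick each interval compatible with the last pick.
Sorted by end: (0,2)  (2,3)  (0,4)  (2,6)  (6,11)  (13,14)  (15,16)  (12,17)  (11,18)  (18,19)
take (0,2); take (2,3); skip (2,6); take (6,11); take (13,14); take (15,16); skip (12,17); take (18,19).
Selected 6 talks.

6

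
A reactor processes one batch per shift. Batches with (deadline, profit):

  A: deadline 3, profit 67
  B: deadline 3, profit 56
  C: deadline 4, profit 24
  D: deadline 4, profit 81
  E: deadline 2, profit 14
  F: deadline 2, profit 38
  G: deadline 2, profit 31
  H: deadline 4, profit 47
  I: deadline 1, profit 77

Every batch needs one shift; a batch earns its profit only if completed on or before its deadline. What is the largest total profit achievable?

281

Sort by profit descending; place each in the latest free slot ≤ its deadline.
Profit order: D=81 I=77 A=67 B=56 H=47 F=38 G=31 C=24 E=14
Assign: D→slot 4, I→slot 1, A→slot 3, B→slot 2, H skipped, F skipped, G skipped, C skipped, E skipped.
Slots: [1:I] [2:B] [3:A] [4:D]
Profit = 77 + 56 + 67 + 81 = 281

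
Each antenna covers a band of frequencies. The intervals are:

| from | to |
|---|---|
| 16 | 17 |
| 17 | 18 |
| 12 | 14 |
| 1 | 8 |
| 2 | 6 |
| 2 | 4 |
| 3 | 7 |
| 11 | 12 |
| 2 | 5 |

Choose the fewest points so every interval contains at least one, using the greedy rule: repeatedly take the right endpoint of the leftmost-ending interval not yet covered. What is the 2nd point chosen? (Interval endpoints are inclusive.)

By right end: [2,4]  [2,5]  [2,6]  [3,7]  [1,8]  [11,12]  [12,14]  [16,17]  [17,18]
[2,4] uncovered → point at 4; [11,12] uncovered → point at 12; [16,17] uncovered → point at 17.
Points: 4, 12, 17 (3 total).

12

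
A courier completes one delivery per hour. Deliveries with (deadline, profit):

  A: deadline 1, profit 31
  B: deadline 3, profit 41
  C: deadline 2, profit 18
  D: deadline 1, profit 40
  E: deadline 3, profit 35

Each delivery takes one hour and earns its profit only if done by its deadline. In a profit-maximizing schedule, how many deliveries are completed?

Take jobs in profit order; each goes to the latest open slot no later than its deadline.
By profit: B(d3,41), D(d1,40), E(d3,35), A(d1,31), C(d2,18)
B→slot 3; D→slot 1; E→slot 2; A skipped; C skipped.
3 of 5 scheduled.

3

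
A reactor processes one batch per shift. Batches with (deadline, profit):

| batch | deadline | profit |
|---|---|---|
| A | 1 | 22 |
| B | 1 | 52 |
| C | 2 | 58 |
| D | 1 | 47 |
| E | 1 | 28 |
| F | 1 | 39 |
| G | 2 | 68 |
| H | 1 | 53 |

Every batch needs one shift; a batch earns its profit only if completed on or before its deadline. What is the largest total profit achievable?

126

Take jobs in profit order; each goes to the latest open slot no later than its deadline.
Profit order: G=68 C=58 H=53 B=52 D=47 F=39 E=28 A=22
Assign: G→slot 2, C→slot 1, H skipped, B skipped, D skipped, F skipped, E skipped, A skipped.
Slots: [1:C] [2:G]
Profit = 58 + 68 = 126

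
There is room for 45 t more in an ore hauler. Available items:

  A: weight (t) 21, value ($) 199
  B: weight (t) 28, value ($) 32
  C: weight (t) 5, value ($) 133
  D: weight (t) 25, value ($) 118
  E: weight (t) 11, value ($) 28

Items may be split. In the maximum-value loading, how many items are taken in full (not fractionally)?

2

Greedy by value/weight ratio, highest first.
Ratios (sorted): C 26.60, A 9.48, D 4.72, E 2.55, B 1.14
take C (5 @ 133); take A (21 @ 199); take 19/25 of D → 89.68. Capacity used 45/45.
2 item(s) taken whole; one partial (take 19/25 of D).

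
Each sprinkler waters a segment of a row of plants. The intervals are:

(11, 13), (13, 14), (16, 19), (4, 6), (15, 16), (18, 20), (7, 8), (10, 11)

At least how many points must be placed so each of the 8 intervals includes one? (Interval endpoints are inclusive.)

6

Sort by right endpoint; whenever an interval is uncovered, place a point at its right end.
By right end: [4,6]  [7,8]  [10,11]  [11,13]  [13,14]  [15,16]  [16,19]  [18,20]
[4,6] uncovered → point at 6; [7,8] uncovered → point at 8; [10,11] uncovered → point at 11; [13,14] uncovered → point at 14; [15,16] uncovered → point at 16; [18,20] uncovered → point at 20.
Points: 6, 8, 11, 14, 16, 20 (6 total).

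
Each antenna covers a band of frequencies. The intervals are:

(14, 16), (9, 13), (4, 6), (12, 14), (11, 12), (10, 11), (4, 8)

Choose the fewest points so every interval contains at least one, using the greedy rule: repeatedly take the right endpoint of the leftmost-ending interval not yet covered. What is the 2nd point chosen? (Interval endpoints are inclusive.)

By right end: [4,6]  [4,8]  [10,11]  [11,12]  [9,13]  [12,14]  [14,16]
[4,6] uncovered → point at 6; [10,11] uncovered → point at 11; [12,14] uncovered → point at 14.
Points: 6, 11, 14 (3 total).

11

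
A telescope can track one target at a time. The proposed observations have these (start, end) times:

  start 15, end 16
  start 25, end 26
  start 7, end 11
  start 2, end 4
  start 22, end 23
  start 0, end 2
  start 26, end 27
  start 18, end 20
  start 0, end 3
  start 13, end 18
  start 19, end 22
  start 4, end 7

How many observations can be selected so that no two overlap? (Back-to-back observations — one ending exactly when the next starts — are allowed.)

Sort by end time and greedily take each interval whose start is ≥ the last chosen end.
Sorted by end: (0,2)  (0,3)  (2,4)  (4,7)  (7,11)  (15,16)  (13,18)  (18,20)  (19,22)  (22,23)  (25,26)  (26,27)
take (0,2); take (2,4); take (4,7); take (7,11); take (15,16); take (18,20); skip (19,22); take (22,23); take (25,26); take (26,27).
Selected 9 observations.

9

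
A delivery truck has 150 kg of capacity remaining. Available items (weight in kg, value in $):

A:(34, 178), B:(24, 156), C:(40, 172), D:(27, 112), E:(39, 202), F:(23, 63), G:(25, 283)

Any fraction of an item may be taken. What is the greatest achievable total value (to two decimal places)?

Order: G (283/25=11.32) > B (156/24=6.50) > A (178/34=5.24) > E (202/39=5.18) > C (172/40=4.30) > D (112/27=4.15) > F (63/23=2.74)
Fill: take G (25 @ 283) → take B (24 @ 156) → take A (34 @ 178) → take E (39 @ 202) → take 28/40 of C → 120.40; 150/150 used.
Total value = 939.40

939.40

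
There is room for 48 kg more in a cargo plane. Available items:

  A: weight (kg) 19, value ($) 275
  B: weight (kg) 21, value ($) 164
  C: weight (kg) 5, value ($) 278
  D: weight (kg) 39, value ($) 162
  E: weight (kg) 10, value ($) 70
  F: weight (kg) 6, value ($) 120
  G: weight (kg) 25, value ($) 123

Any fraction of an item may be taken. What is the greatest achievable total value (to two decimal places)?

813.57

Greedy by value/weight ratio, highest first.
Order: C (278/5=55.60) > F (120/6=20.00) > A (275/19=14.47) > B (164/21=7.81) > E (70/10=7.00) > G (123/25=4.92) > D (162/39=4.15)
Fill: take C (5 @ 278) → take F (6 @ 120) → take A (19 @ 275) → take 18/21 of B → 140.57; 48/48 used.
Total value = 813.57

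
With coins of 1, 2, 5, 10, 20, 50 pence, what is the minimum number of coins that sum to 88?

6

Use the largest denomination that fits, subtract, and repeat.
88 − 1×50→38 − 1×20→18 − 1×10→8 − 1×5→3 − 1×2→1 − 1×1→0
Total coins = 1 + 1 + 1 + 1 + 1 + 1 = 6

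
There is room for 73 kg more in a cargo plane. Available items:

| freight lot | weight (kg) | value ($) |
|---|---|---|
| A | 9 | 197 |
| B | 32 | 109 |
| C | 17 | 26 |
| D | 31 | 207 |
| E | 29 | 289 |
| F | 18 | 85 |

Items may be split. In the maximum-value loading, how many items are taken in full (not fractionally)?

Ratios (sorted): A 21.89, E 9.97, D 6.68, F 4.72, B 3.41, C 1.53
take A (9 @ 197); take E (29 @ 289); take D (31 @ 207); take 4/18 of F → 18.89. Capacity used 73/73.
3 item(s) taken whole; one partial (take 4/18 of F).

3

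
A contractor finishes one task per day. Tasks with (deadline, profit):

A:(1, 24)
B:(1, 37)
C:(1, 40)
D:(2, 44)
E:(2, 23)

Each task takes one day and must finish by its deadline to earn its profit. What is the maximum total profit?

Sort by profit descending; place each in the latest free slot ≤ its deadline.
By profit: D(d2,44), C(d1,40), B(d1,37), A(d1,24), E(d2,23)
D→slot 2; C→slot 1; B skipped; A skipped; E skipped.
Profit = 40 + 44 = 84

84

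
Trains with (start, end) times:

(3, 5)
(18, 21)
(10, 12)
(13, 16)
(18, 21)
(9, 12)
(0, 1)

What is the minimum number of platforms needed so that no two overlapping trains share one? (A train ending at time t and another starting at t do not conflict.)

The answer is the maximum number of intervals overlapping at any instant.
starts: [0, 3, 9, 10, 13, 18, 18]
ends:   [1, 5, 12, 12, 16, 21, 21]
s0→1 e1→0 s3→1 e5→0 s9→1 s10→2  — peak 2.

2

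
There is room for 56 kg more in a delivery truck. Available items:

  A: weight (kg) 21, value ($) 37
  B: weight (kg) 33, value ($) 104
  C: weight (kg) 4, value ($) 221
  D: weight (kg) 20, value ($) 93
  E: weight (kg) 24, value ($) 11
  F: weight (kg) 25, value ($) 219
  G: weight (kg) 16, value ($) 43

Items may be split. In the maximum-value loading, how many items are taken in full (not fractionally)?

Order: C (221/4=55.25) > F (219/25=8.76) > D (93/20=4.65) > B (104/33=3.15) > G (43/16=2.69) > A (37/21=1.76) > E (11/24=0.46)
Fill: take C (4 @ 221) → take F (25 @ 219) → take D (20 @ 93) → take 7/33 of B → 22.06; 56/56 used.
3 item(s) taken whole; one partial (take 7/33 of B).

3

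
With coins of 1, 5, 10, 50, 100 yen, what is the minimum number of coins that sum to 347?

10

347 = 3×100 + 4×10 + 1×5 + 2×1
Total coins = 3 + 4 + 1 + 2 = 10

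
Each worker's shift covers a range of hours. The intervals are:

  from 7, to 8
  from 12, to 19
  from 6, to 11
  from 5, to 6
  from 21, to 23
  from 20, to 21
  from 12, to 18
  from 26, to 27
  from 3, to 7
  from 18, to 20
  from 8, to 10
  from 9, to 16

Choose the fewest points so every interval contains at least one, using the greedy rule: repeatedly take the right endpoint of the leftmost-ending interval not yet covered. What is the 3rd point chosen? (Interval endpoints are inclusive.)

16

Sort by right endpoint; whenever an interval is uncovered, place a point at its right end.
Sorted: [5,6] [3,7] [7,8] [8,10] [6,11] [9,16] [12,18] [12,19] [18,20] [20,21] [21,23] [26,27]
{[5,6],[3,7]} hit by 6; {[7,8],[8,10],[6,11]} hit by 8; {[9,16],[12,18],[12,19]} hit by 16; {[18,20],[20,21]} hit by 20; {[21,23]} hit by 23; {[26,27]} hit by 27.
Points: 6, 8, 16, 20, 23, 27 (6 total).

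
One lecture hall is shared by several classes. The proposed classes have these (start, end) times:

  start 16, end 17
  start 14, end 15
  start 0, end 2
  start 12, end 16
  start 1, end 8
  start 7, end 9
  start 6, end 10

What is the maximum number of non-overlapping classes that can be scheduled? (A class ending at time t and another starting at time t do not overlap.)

Order by finish time; keep every interval that doesn't clash with the previous kept one.
Sorted by end: (0,2)  (1,8)  (7,9)  (6,10)  (14,15)  (12,16)  (16,17)
take (0,2); take (7,9); skip (6,10); take (14,15); take (16,17).
Selected 4 classes.

4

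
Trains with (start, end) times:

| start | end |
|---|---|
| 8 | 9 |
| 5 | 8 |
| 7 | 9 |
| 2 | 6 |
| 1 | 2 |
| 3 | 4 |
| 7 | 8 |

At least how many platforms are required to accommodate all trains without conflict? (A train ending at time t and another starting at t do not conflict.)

starts: [1, 2, 3, 5, 7, 7, 8]
ends:   [2, 4, 6, 8, 8, 9, 9]
s1→1 e2→0 s2→1 s3→2 e4→1 s5→2 e6→1 s7→2 s7→3  — peak 3.

3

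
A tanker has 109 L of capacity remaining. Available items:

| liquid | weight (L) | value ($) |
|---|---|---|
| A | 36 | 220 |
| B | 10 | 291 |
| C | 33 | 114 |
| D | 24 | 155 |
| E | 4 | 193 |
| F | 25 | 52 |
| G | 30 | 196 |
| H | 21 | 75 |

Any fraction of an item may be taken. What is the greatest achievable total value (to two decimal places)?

1072.86

Sort by value per unit weight and fill in that order.
Ratios (sorted): E 48.25, B 29.10, G 6.53, D 6.46, A 6.11, H 3.57, C 3.45, F 2.08
take E (4 @ 193); take B (10 @ 291); take G (30 @ 196); take D (24 @ 155); take A (36 @ 220); take 5/21 of H → 17.86. Capacity used 109/109.
Total value = 1072.86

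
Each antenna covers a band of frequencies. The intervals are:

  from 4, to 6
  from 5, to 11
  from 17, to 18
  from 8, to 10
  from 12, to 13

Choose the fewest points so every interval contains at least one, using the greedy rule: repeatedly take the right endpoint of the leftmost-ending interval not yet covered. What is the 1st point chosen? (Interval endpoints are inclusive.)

6

Sort by right endpoint; whenever an interval is uncovered, place a point at its right end.
By right end: [4,6]  [8,10]  [5,11]  [12,13]  [17,18]
[4,6] uncovered → point at 6; [8,10] uncovered → point at 10; [12,13] uncovered → point at 13; [17,18] uncovered → point at 18.
Points: 6, 10, 13, 18 (4 total).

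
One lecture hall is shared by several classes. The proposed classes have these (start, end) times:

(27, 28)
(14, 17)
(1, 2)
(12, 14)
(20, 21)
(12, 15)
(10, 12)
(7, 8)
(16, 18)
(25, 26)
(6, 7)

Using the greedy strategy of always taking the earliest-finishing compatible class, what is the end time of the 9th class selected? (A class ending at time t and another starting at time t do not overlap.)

Order by finish time; keep every interval that doesn't clash with the previous kept one.
Sorted by end: (1,2)  (6,7)  (7,8)  (10,12)  (12,14)  (12,15)  (14,17)  (16,18)  (20,21)  (25,26)  (27,28)
take (1,2); take (6,7); take (7,8); take (10,12); take (12,14); take (14,17); take (20,21); take (25,26); take (27,28).
Selected: (1,2) (6,7) (7,8) (10,12) (12,14) (14,17) (20,21) (25,26) (27,28)

28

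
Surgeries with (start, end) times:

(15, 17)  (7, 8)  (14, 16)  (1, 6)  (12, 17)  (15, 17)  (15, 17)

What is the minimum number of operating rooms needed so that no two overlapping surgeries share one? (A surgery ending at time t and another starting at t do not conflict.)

5

starts: [1, 7, 12, 14, 15, 15, 15]
ends:   [6, 8, 16, 17, 17, 17, 17]
s1→1 e6→0 s7→1 e8→0 s12→1 s14→2 s15→3 s15→4 s15→5  — peak 5.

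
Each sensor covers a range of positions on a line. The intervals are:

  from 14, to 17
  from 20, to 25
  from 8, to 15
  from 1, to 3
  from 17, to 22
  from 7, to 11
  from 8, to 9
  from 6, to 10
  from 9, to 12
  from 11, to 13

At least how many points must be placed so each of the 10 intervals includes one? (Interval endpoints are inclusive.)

5

Process intervals by earliest right end; each time one isn't hit yet, stab at its right endpoint.
By right end: [1,3]  [8,9]  [6,10]  [7,11]  [9,12]  [11,13]  [8,15]  [14,17]  [17,22]  [20,25]
[1,3] uncovered → point at 3; [8,9] uncovered → point at 9; [11,13] uncovered → point at 13; [14,17] uncovered → point at 17; [20,25] uncovered → point at 25.
Points: 3, 9, 13, 17, 25 (5 total).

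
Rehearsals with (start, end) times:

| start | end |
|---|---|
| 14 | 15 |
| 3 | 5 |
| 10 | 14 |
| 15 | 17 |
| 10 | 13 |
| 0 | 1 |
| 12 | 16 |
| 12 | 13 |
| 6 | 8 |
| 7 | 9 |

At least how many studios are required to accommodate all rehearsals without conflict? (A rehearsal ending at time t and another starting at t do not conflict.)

4

The answer is the maximum number of intervals overlapping at any instant.
starts: [0, 3, 6, 7, 10, 10, 12, 12, 14, 15]
ends:   [1, 5, 8, 9, 13, 13, 14, 15, 16, 17]
s0→1 e1→0 s3→1 e5→0 s6→1 s7→2 e8→1 e9→0 s10→1 s10→2 s12→3 s12→4  — peak 4.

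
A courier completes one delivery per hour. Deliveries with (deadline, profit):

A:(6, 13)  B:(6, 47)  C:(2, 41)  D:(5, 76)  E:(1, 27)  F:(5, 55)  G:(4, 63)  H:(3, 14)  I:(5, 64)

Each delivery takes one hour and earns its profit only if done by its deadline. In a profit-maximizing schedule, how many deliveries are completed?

Profit order: D=76 I=64 G=63 F=55 B=47 C=41 E=27 H=14 A=13
Assign: D→slot 5, I→slot 4, G→slot 3, F→slot 2, B→slot 6, C→slot 1, E skipped, H skipped, A skipped.
Slots: [1:C] [2:F] [3:G] [4:I] [5:D] [6:B]
6 of 9 scheduled.

6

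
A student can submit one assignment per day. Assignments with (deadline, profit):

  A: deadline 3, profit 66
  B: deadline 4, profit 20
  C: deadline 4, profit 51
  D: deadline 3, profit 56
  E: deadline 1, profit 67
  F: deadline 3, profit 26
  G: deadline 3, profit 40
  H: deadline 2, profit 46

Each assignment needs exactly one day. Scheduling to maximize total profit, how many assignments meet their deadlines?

Sort by profit descending; place each in the latest free slot ≤ its deadline.
Profit order: E=67 A=66 D=56 C=51 H=46 G=40 F=26 B=20
Assign: E→slot 1, A→slot 3, D→slot 2, C→slot 4, H skipped, G skipped, F skipped, B skipped.
Slots: [1:E] [2:D] [3:A] [4:C]
4 of 8 scheduled.

4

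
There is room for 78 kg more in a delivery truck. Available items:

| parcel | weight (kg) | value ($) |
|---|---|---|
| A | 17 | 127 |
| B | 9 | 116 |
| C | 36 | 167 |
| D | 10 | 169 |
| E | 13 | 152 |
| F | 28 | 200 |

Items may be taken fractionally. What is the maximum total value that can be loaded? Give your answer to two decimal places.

768.64

Ratios (sorted): D 16.90, B 12.89, E 11.69, A 7.47, F 7.14, C 4.64
take D (10 @ 169); take B (9 @ 116); take E (13 @ 152); take A (17 @ 127); take F (28 @ 200); take 1/36 of C → 4.64. Capacity used 78/78.
Total value = 768.64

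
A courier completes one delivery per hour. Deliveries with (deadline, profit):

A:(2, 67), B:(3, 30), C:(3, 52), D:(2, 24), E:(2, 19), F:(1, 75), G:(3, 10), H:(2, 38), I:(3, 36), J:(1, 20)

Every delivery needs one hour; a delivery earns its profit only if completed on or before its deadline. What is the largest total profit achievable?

By profit: F(d1,75), A(d2,67), C(d3,52), H(d2,38), I(d3,36), B(d3,30), D(d2,24), J(d1,20), E(d2,19), G(d3,10)
F→slot 1; A→slot 2; C→slot 3; H skipped; I skipped; B skipped; D skipped; J skipped; E skipped; G skipped.
Profit = 75 + 67 + 52 = 194

194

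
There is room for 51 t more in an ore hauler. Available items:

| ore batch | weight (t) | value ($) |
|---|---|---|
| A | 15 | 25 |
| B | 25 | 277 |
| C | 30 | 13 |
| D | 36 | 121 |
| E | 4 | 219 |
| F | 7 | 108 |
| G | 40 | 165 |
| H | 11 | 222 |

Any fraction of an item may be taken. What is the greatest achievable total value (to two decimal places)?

Greedy by value/weight ratio, highest first.
Order: E (219/4=54.75) > H (222/11=20.18) > F (108/7=15.43) > B (277/25=11.08) > G (165/40=4.12) > D (121/36=3.36) > A (25/15=1.67) > C (13/30=0.43)
Fill: take E (4 @ 219) → take H (11 @ 222) → take F (7 @ 108) → take B (25 @ 277) → take 4/40 of G → 16.50; 51/51 used.
Total value = 842.50

842.50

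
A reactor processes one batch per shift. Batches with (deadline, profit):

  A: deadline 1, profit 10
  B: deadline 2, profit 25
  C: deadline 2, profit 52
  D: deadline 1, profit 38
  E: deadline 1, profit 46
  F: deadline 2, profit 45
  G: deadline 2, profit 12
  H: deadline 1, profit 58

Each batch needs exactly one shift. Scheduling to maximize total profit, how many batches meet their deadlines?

Take jobs in profit order; each goes to the latest open slot no later than its deadline.
Profit order: H=58 C=52 E=46 F=45 D=38 B=25 G=12 A=10
Assign: H→slot 1, C→slot 2, E skipped, F skipped, D skipped, B skipped, G skipped, A skipped.
Slots: [1:H] [2:C]
2 of 8 scheduled.

2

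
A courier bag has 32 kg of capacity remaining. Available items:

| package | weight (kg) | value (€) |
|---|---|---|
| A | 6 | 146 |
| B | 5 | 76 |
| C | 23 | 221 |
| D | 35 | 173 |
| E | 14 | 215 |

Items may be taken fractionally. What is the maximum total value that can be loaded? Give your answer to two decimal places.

504.26

Greedy by value/weight ratio, highest first.
Ratios (sorted): A 24.33, E 15.36, B 15.20, C 9.61, D 4.94
take A (6 @ 146); take E (14 @ 215); take B (5 @ 76); take 7/23 of C → 67.26. Capacity used 32/32.
Total value = 504.26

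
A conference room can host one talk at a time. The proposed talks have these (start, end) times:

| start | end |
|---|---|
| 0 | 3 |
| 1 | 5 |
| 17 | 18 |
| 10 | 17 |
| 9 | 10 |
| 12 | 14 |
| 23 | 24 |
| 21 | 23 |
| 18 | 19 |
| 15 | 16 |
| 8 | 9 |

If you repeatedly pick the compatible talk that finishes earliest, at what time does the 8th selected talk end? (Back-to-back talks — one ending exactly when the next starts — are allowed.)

Order by finish time; keep every interval that doesn't clash with the previous kept one.
Sorted by end: (0,3)  (1,5)  (8,9)  (9,10)  (12,14)  (15,16)  (10,17)  (17,18)  (18,19)  (21,23)  (23,24)
take (0,3); take (8,9); take (9,10); take (12,14); take (15,16); take (17,18); take (18,19); take (21,23); take (23,24).
Selected: (0,3) (8,9) (9,10) (12,14) (15,16) (17,18) (18,19) (21,23) (23,24)

23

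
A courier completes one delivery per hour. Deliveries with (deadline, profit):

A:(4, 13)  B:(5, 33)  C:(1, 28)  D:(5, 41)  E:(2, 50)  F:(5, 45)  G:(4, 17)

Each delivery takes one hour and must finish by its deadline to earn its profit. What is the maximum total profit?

197

By profit: E(d2,50), F(d5,45), D(d5,41), B(d5,33), C(d1,28), G(d4,17), A(d4,13)
E→slot 2; F→slot 5; D→slot 4; B→slot 3; C→slot 1; G skipped; A skipped.
Profit = 28 + 50 + 33 + 41 + 45 = 197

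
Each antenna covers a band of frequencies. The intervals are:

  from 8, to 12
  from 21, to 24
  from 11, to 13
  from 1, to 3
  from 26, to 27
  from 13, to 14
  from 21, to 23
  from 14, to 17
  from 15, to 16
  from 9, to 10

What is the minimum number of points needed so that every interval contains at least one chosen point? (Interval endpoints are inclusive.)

Sorted: [1,3] [9,10] [8,12] [11,13] [13,14] [15,16] [14,17] [21,23] [21,24] [26,27]
{[1,3]} hit by 3; {[9,10],[8,12]} hit by 10; {[11,13],[13,14]} hit by 13; {[15,16],[14,17]} hit by 16; {[21,23],[21,24]} hit by 23; {[26,27]} hit by 27.
Points: 3, 10, 13, 16, 23, 27 (6 total).

6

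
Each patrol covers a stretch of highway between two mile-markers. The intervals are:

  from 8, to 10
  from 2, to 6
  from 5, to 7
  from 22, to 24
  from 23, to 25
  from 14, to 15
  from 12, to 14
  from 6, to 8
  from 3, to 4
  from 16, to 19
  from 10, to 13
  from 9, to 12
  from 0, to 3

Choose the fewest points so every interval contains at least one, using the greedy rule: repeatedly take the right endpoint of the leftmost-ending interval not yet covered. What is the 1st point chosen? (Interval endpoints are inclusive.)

Sorted: [0,3] [3,4] [2,6] [5,7] [6,8] [8,10] [9,12] [10,13] [12,14] [14,15] [16,19] [22,24] [23,25]
{[0,3],[3,4],[2,6]} hit by 3; {[5,7],[6,8]} hit by 7; {[8,10],[9,12],[10,13]} hit by 10; {[12,14],[14,15]} hit by 14; {[16,19]} hit by 19; {[22,24],[23,25]} hit by 24.
Points: 3, 7, 10, 14, 19, 24 (6 total).

3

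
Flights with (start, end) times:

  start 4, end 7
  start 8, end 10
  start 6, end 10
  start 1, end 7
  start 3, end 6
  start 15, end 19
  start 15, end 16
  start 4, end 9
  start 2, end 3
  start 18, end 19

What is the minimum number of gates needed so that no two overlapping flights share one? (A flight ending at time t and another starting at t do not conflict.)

The answer is the maximum number of intervals overlapping at any instant.
starts: [1, 2, 3, 4, 4, 6, 8, 15, 15, 18]
ends:   [3, 6, 7, 7, 9, 10, 10, 16, 19, 19]
s1→1 s2→2 e3→1 s3→2 s4→3 s4→4  — peak 4.

4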